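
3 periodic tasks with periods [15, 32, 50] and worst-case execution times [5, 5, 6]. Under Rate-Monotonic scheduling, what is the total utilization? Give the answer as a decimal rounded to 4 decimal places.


Compute individual utilizations (exact fractions):
  Task 1: C/T = 5/15 = 1/3 (approx. 0.3333)
  Task 2: C/T = 5/32 (approx. 0.1563)
  Task 3: C/T = 6/50 = 3/25 (approx. 0.12)
Total utilization U = 1/3 + 5/32 + 3/25 = 1463/2400
Rounded to 4 decimal places: U = 0.6096
RM (Liu & Layland) bound for 3 tasks = 0.779763; compare with U = 1463/2400 (approx. 0.609583)
U <= bound, so schedulable by RM sufficient condition.

0.6096


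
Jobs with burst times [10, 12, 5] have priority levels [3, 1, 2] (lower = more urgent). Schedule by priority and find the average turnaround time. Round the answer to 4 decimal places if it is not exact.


Sort by priority (ascending = highest first):
Order: [(1, 12), (2, 5), (3, 10)]
Completion times:
  Priority 1, burst=12, C=12
  Priority 2, burst=5, C=17
  Priority 3, burst=10, C=27
Average turnaround = 56/3 = 18.6667

18.6667


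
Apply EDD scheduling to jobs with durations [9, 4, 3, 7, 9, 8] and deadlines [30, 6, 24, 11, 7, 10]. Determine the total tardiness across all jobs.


Sort by due date (EDD order): [(4, 6), (9, 7), (8, 10), (7, 11), (3, 24), (9, 30)]
Compute completion times and tardiness:
  Job 1: p=4, d=6, C=4, tardiness=max(0,4-6)=0
  Job 2: p=9, d=7, C=13, tardiness=max(0,13-7)=6
  Job 3: p=8, d=10, C=21, tardiness=max(0,21-10)=11
  Job 4: p=7, d=11, C=28, tardiness=max(0,28-11)=17
  Job 5: p=3, d=24, C=31, tardiness=max(0,31-24)=7
  Job 6: p=9, d=30, C=40, tardiness=max(0,40-30)=10
Total tardiness = 51

51


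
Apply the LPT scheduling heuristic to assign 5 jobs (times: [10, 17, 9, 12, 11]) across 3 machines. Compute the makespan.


Sort jobs in decreasing order (LPT): [17, 12, 11, 10, 9]
Assign each job to the least loaded machine:
  Machine 1: jobs [17], load = 17
  Machine 2: jobs [12, 9], load = 21
  Machine 3: jobs [11, 10], load = 21
Makespan = max load = 21

21


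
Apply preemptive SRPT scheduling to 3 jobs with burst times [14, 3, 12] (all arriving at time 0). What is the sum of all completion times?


Since all jobs arrive at t=0, SRPT equals SPT ordering.
SPT order: [3, 12, 14]
Completion times:
  Job 1: p=3, C=3
  Job 2: p=12, C=15
  Job 3: p=14, C=29
Total completion time = 3 + 15 + 29 = 47

47


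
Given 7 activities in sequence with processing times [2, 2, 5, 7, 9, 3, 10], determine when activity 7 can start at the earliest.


Activity 7 starts after activities 1 through 6 complete.
Predecessor durations: [2, 2, 5, 7, 9, 3]
ES = 2 + 2 + 5 + 7 + 9 + 3 = 28

28


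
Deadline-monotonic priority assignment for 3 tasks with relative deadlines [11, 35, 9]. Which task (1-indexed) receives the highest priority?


Sort tasks by relative deadline (ascending):
  Task 3: deadline = 9
  Task 1: deadline = 11
  Task 2: deadline = 35
Priority order (highest first): [3, 1, 2]
Highest priority task = 3

3


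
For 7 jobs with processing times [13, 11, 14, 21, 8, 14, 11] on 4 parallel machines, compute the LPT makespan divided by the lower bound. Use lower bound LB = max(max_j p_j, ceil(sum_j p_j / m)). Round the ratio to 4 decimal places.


LPT order: [21, 14, 14, 13, 11, 11, 8]
Machine loads after assignment: [21, 25, 22, 24]
LPT makespan = 25
Lower bound = max(max_job, ceil(total/4)) = max(21, 23) = 23
Ratio = 25 / 23 = 1.087

1.087


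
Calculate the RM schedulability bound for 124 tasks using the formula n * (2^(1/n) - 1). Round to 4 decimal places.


Compute 2^(1/124) = 1.0056055492
Subtract 1: 1.0056055492 - 1 = 0.0056055492
Multiply by n: 124 * 0.0056055492 = 0.6950881008
Round to 4 dp: 0.6951

0.6951


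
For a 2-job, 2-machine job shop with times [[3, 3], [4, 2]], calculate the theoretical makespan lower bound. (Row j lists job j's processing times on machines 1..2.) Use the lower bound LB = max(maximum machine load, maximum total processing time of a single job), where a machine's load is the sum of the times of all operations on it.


Machine loads:
  Machine 1: 3 + 4 = 7
  Machine 2: 3 + 2 = 5
Max machine load = 7
Job totals:
  Job 1: 6
  Job 2: 6
Max job total = 6
Lower bound = max(7, 6) = 7

7


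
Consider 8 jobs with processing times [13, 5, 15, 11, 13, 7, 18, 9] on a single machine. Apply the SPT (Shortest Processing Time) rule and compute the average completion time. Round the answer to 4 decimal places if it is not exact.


Sort jobs by processing time (SPT order): [5, 7, 9, 11, 13, 13, 15, 18]
Compute completion times sequentially:
  Job 1: processing = 5, completes at 5
  Job 2: processing = 7, completes at 12
  Job 3: processing = 9, completes at 21
  Job 4: processing = 11, completes at 32
  Job 5: processing = 13, completes at 45
  Job 6: processing = 13, completes at 58
  Job 7: processing = 15, completes at 73
  Job 8: processing = 18, completes at 91
Sum of completion times = 337
Average completion time = 337/8 = 42.125

42.125


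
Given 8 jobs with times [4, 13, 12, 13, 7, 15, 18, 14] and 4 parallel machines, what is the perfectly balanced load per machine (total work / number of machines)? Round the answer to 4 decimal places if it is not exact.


Total processing time = 4 + 13 + 12 + 13 + 7 + 15 + 18 + 14 = 96
Number of machines = 4
Ideal balanced load = 96 / 4 = 24.0

24.0


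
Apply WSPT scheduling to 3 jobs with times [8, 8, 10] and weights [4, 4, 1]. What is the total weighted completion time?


Compute p/w ratios and sort ascending (WSPT): [(8, 4), (8, 4), (10, 1)]
Compute weighted completion times:
  Job (p=8,w=4): C=8, w*C=4*8=32
  Job (p=8,w=4): C=16, w*C=4*16=64
  Job (p=10,w=1): C=26, w*C=1*26=26
Total weighted completion time = 122

122


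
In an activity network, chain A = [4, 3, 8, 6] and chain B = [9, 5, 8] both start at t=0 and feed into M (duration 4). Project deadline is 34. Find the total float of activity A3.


Forward pass: ES(A3) = sum of predecessors on chain A = 7
EF = ES + duration = 7 + 8 = 15
Backward pass: LF(M) = deadline = 34; LS(M) = 34 - 4 = 30
LF(A3) = LS(M) - sum(successors on chain A) = 30 - 6 = 24
LS = LF - duration = 24 - 8 = 16
Total float = LS - ES = 16 - 7 = 9

9


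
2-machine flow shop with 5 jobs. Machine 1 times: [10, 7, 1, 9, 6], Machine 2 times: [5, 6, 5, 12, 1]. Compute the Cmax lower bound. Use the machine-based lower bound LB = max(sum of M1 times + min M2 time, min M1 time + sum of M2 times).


LB1 = sum(M1 times) + min(M2 times) = 33 + 1 = 34
LB2 = min(M1 times) + sum(M2 times) = 1 + 29 = 30
Lower bound = max(LB1, LB2) = max(34, 30) = 34

34


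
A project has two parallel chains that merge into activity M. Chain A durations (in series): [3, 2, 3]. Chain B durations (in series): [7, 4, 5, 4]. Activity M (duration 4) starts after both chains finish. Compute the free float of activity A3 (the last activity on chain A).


ES(A3) = sum of predecessors on chain A = 5
EF(A3) = ES + duration = 5 + 3 = 8
Successor of A3 is M. ES(M) = max(sum(A), sum(B)) = max(8, 20) = 20
Free float = ES(successor) - EF(current) = 20 - 8 = 12

12


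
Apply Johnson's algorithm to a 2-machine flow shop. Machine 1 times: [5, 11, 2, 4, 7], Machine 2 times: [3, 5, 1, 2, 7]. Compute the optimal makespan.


Apply Johnson's rule:
  Group 1 (a <= b): [(5, 7, 7)]
  Group 2 (a > b): [(2, 11, 5), (1, 5, 3), (4, 4, 2), (3, 2, 1)]
Optimal job order: [5, 2, 1, 4, 3]
Schedule:
  Job 5: M1 done at 7, M2 done at 14
  Job 2: M1 done at 18, M2 done at 23
  Job 1: M1 done at 23, M2 done at 26
  Job 4: M1 done at 27, M2 done at 29
  Job 3: M1 done at 29, M2 done at 30
Makespan = 30

30


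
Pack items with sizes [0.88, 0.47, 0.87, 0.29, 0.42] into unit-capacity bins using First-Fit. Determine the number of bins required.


Place items sequentially using First-Fit:
  Item 0.88 -> new Bin 1
  Item 0.47 -> new Bin 2
  Item 0.87 -> new Bin 3
  Item 0.29 -> Bin 2 (now 0.76)
  Item 0.42 -> new Bin 4
Total bins used = 4

4


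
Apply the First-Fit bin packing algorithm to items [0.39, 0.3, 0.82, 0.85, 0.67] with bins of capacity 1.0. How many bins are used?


Place items sequentially using First-Fit:
  Item 0.39 -> new Bin 1
  Item 0.3 -> Bin 1 (now 0.69)
  Item 0.82 -> new Bin 2
  Item 0.85 -> new Bin 3
  Item 0.67 -> new Bin 4
Total bins used = 4

4


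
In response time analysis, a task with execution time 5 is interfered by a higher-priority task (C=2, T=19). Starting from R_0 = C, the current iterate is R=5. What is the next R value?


R_next = C + ceil(R_prev / T_hp) * C_hp
ceil(5 / 19) = ceil(0.2632) = 1
Interference = 1 * 2 = 2
R_next = 5 + 2 = 7

7


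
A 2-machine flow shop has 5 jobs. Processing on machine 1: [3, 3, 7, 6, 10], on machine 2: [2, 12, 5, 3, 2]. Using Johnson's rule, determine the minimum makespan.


Apply Johnson's rule:
  Group 1 (a <= b): [(2, 3, 12)]
  Group 2 (a > b): [(3, 7, 5), (4, 6, 3), (1, 3, 2), (5, 10, 2)]
Optimal job order: [2, 3, 4, 1, 5]
Schedule:
  Job 2: M1 done at 3, M2 done at 15
  Job 3: M1 done at 10, M2 done at 20
  Job 4: M1 done at 16, M2 done at 23
  Job 1: M1 done at 19, M2 done at 25
  Job 5: M1 done at 29, M2 done at 31
Makespan = 31

31


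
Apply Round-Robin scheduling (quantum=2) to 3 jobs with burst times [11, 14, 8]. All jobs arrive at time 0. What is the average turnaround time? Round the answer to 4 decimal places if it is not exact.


Time quantum = 2
Execution trace:
  J1 runs 2 units, time = 2
  J2 runs 2 units, time = 4
  J3 runs 2 units, time = 6
  J1 runs 2 units, time = 8
  J2 runs 2 units, time = 10
  J3 runs 2 units, time = 12
  J1 runs 2 units, time = 14
  J2 runs 2 units, time = 16
  J3 runs 2 units, time = 18
  J1 runs 2 units, time = 20
  J2 runs 2 units, time = 22
  J3 runs 2 units, time = 24
  J1 runs 2 units, time = 26
  J2 runs 2 units, time = 28
  J1 runs 1 units, time = 29
  J2 runs 2 units, time = 31
  J2 runs 2 units, time = 33
Finish times: [29, 33, 24]
Average turnaround = 86/3 = 28.6667

28.6667


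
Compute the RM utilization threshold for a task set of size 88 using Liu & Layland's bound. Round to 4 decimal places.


Compute 2^(1/88) = 1.0079077751
Subtract 1: 1.0079077751 - 1 = 0.0079077751
Multiply by n: 88 * 0.0079077751 = 0.6958842088
Round to 4 dp: 0.6959

0.6959


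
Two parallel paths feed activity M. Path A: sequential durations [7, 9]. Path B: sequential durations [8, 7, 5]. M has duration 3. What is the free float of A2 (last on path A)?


ES(A2) = sum of predecessors on chain A = 7
EF(A2) = ES + duration = 7 + 9 = 16
Successor of A2 is M. ES(M) = max(sum(A), sum(B)) = max(16, 20) = 20
Free float = ES(successor) - EF(current) = 20 - 16 = 4

4


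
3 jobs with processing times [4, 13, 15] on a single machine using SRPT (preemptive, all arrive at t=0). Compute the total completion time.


Since all jobs arrive at t=0, SRPT equals SPT ordering.
SPT order: [4, 13, 15]
Completion times:
  Job 1: p=4, C=4
  Job 2: p=13, C=17
  Job 3: p=15, C=32
Total completion time = 4 + 17 + 32 = 53

53


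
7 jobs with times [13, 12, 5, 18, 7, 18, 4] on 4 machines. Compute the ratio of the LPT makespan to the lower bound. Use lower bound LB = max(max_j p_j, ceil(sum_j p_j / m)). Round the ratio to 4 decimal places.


LPT order: [18, 18, 13, 12, 7, 5, 4]
Machine loads after assignment: [22, 18, 18, 19]
LPT makespan = 22
Lower bound = max(max_job, ceil(total/4)) = max(18, 20) = 20
Ratio = 22 / 20 = 1.1

1.1


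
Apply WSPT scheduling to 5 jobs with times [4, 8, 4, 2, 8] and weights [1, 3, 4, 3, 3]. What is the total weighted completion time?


Compute p/w ratios and sort ascending (WSPT): [(2, 3), (4, 4), (8, 3), (8, 3), (4, 1)]
Compute weighted completion times:
  Job (p=2,w=3): C=2, w*C=3*2=6
  Job (p=4,w=4): C=6, w*C=4*6=24
  Job (p=8,w=3): C=14, w*C=3*14=42
  Job (p=8,w=3): C=22, w*C=3*22=66
  Job (p=4,w=1): C=26, w*C=1*26=26
Total weighted completion time = 164

164


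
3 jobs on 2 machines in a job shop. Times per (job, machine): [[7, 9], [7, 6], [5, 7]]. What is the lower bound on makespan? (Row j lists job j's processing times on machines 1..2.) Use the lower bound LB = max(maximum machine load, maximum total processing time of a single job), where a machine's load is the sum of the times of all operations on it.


Machine loads:
  Machine 1: 7 + 7 + 5 = 19
  Machine 2: 9 + 6 + 7 = 22
Max machine load = 22
Job totals:
  Job 1: 16
  Job 2: 13
  Job 3: 12
Max job total = 16
Lower bound = max(22, 16) = 22

22


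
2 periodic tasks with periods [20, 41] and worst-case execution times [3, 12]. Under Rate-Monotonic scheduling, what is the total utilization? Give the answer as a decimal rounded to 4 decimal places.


Compute individual utilizations (exact fractions):
  Task 1: C/T = 3/20 (approx. 0.15)
  Task 2: C/T = 12/41 (approx. 0.2927)
Total utilization U = 3/20 + 12/41 = 363/820
Rounded to 4 decimal places: U = 0.4427
RM (Liu & Layland) bound for 2 tasks = 0.828427; compare with U = 363/820 (approx. 0.442683)
U <= bound, so schedulable by RM sufficient condition.

0.4427


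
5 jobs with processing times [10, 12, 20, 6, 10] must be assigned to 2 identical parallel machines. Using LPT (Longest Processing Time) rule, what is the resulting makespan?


Sort jobs in decreasing order (LPT): [20, 12, 10, 10, 6]
Assign each job to the least loaded machine:
  Machine 1: jobs [20, 10], load = 30
  Machine 2: jobs [12, 10, 6], load = 28
Makespan = max load = 30

30


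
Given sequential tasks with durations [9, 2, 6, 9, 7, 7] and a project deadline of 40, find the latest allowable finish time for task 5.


LF(activity 5) = deadline - sum of successor durations
Successors: activities 6 through 6 with durations [7]
Sum of successor durations = 7
LF = 40 - 7 = 33

33


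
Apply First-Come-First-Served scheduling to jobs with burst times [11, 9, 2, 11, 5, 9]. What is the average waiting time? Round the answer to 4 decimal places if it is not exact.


FCFS order (as given): [11, 9, 2, 11, 5, 9]
Waiting times:
  Job 1: wait = 0
  Job 2: wait = 11
  Job 3: wait = 20
  Job 4: wait = 22
  Job 5: wait = 33
  Job 6: wait = 38
Sum of waiting times = 124
Average waiting time = 124/6 = 20.6667

20.6667


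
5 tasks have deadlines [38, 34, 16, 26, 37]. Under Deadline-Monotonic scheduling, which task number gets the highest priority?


Sort tasks by relative deadline (ascending):
  Task 3: deadline = 16
  Task 4: deadline = 26
  Task 2: deadline = 34
  Task 5: deadline = 37
  Task 1: deadline = 38
Priority order (highest first): [3, 4, 2, 5, 1]
Highest priority task = 3

3


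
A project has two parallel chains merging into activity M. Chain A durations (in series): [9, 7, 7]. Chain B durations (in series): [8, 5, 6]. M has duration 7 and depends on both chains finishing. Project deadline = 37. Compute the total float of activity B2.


Forward pass: ES(B2) = sum of predecessors on chain B = 8
EF = ES + duration = 8 + 5 = 13
Backward pass: LF(M) = deadline = 37; LS(M) = 37 - 7 = 30
LF(B2) = LS(M) - sum(successors on chain B) = 30 - 6 = 24
LS = LF - duration = 24 - 5 = 19
Total float = LS - ES = 19 - 8 = 11

11


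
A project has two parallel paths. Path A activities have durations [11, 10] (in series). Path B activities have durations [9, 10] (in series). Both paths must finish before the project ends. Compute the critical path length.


Path A total = 11 + 10 = 21
Path B total = 9 + 10 = 19
Critical path = longest path = max(21, 19) = 21

21


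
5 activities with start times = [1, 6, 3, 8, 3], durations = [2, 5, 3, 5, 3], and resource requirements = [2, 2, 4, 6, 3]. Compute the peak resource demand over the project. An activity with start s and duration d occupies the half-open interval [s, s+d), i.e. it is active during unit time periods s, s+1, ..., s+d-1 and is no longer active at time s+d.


Each activity i is active on [start_i, start_i + duration_i).
Compute total resource usage per time slot:
  t=0: active resources = [], total = 0
  t=1: active resources = [2], total = 2
  t=2: active resources = [2], total = 2
  t=3: active resources = [4, 3], total = 7
  t=4: active resources = [4, 3], total = 7
  t=5: active resources = [4, 3], total = 7
  t=6: active resources = [2], total = 2
  t=7: active resources = [2], total = 2
  t=8: active resources = [2, 6], total = 8
  t=9: active resources = [2, 6], total = 8
  t=10: active resources = [2, 6], total = 8
  t=11: active resources = [6], total = 6
  t=12: active resources = [6], total = 6
Peak resource demand = 8

8


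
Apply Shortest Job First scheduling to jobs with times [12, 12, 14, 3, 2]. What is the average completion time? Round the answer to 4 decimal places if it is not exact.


SJF order (ascending): [2, 3, 12, 12, 14]
Completion times:
  Job 1: burst=2, C=2
  Job 2: burst=3, C=5
  Job 3: burst=12, C=17
  Job 4: burst=12, C=29
  Job 5: burst=14, C=43
Average completion = 96/5 = 19.2

19.2


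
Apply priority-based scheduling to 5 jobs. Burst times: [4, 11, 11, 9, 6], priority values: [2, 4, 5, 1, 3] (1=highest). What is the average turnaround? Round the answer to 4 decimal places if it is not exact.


Sort by priority (ascending = highest first):
Order: [(1, 9), (2, 4), (3, 6), (4, 11), (5, 11)]
Completion times:
  Priority 1, burst=9, C=9
  Priority 2, burst=4, C=13
  Priority 3, burst=6, C=19
  Priority 4, burst=11, C=30
  Priority 5, burst=11, C=41
Average turnaround = 112/5 = 22.4

22.4


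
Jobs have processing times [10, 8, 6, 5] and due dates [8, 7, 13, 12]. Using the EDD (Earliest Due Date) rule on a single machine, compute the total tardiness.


Sort by due date (EDD order): [(8, 7), (10, 8), (5, 12), (6, 13)]
Compute completion times and tardiness:
  Job 1: p=8, d=7, C=8, tardiness=max(0,8-7)=1
  Job 2: p=10, d=8, C=18, tardiness=max(0,18-8)=10
  Job 3: p=5, d=12, C=23, tardiness=max(0,23-12)=11
  Job 4: p=6, d=13, C=29, tardiness=max(0,29-13)=16
Total tardiness = 38

38


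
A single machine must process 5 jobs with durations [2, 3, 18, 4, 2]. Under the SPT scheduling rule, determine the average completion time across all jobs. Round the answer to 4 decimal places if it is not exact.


Sort jobs by processing time (SPT order): [2, 2, 3, 4, 18]
Compute completion times sequentially:
  Job 1: processing = 2, completes at 2
  Job 2: processing = 2, completes at 4
  Job 3: processing = 3, completes at 7
  Job 4: processing = 4, completes at 11
  Job 5: processing = 18, completes at 29
Sum of completion times = 53
Average completion time = 53/5 = 10.6

10.6


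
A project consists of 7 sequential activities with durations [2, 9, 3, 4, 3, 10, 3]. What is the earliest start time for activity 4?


Activity 4 starts after activities 1 through 3 complete.
Predecessor durations: [2, 9, 3]
ES = 2 + 9 + 3 = 14

14


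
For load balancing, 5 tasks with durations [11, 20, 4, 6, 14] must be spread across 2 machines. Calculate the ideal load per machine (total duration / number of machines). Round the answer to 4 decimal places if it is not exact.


Total processing time = 11 + 20 + 4 + 6 + 14 = 55
Number of machines = 2
Ideal balanced load = 55 / 2 = 27.5

27.5


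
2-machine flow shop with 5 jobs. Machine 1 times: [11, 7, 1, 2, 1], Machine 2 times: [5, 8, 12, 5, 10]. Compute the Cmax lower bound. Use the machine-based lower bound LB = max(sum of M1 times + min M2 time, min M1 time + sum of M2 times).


LB1 = sum(M1 times) + min(M2 times) = 22 + 5 = 27
LB2 = min(M1 times) + sum(M2 times) = 1 + 40 = 41
Lower bound = max(LB1, LB2) = max(27, 41) = 41

41


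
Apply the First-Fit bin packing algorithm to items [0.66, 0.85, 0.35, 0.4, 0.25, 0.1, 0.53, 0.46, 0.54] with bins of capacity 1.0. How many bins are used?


Place items sequentially using First-Fit:
  Item 0.66 -> new Bin 1
  Item 0.85 -> new Bin 2
  Item 0.35 -> new Bin 3
  Item 0.4 -> Bin 3 (now 0.75)
  Item 0.25 -> Bin 1 (now 0.91)
  Item 0.1 -> Bin 2 (now 0.95)
  Item 0.53 -> new Bin 4
  Item 0.46 -> Bin 4 (now 0.99)
  Item 0.54 -> new Bin 5
Total bins used = 5

5


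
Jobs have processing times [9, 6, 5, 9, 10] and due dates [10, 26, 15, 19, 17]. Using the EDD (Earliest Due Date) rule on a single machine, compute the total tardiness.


Sort by due date (EDD order): [(9, 10), (5, 15), (10, 17), (9, 19), (6, 26)]
Compute completion times and tardiness:
  Job 1: p=9, d=10, C=9, tardiness=max(0,9-10)=0
  Job 2: p=5, d=15, C=14, tardiness=max(0,14-15)=0
  Job 3: p=10, d=17, C=24, tardiness=max(0,24-17)=7
  Job 4: p=9, d=19, C=33, tardiness=max(0,33-19)=14
  Job 5: p=6, d=26, C=39, tardiness=max(0,39-26)=13
Total tardiness = 34

34


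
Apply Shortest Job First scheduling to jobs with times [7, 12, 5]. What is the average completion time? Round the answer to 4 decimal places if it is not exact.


SJF order (ascending): [5, 7, 12]
Completion times:
  Job 1: burst=5, C=5
  Job 2: burst=7, C=12
  Job 3: burst=12, C=24
Average completion = 41/3 = 13.6667

13.6667


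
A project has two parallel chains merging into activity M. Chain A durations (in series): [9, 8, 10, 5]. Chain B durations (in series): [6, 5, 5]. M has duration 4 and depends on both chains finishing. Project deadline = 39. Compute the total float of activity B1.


Forward pass: ES(B1) = sum of predecessors on chain B = 0
EF = ES + duration = 0 + 6 = 6
Backward pass: LF(M) = deadline = 39; LS(M) = 39 - 4 = 35
LF(B1) = LS(M) - sum(successors on chain B) = 35 - 10 = 25
LS = LF - duration = 25 - 6 = 19
Total float = LS - ES = 19 - 0 = 19

19


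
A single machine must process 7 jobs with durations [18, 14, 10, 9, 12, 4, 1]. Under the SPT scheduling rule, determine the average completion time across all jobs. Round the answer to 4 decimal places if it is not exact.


Sort jobs by processing time (SPT order): [1, 4, 9, 10, 12, 14, 18]
Compute completion times sequentially:
  Job 1: processing = 1, completes at 1
  Job 2: processing = 4, completes at 5
  Job 3: processing = 9, completes at 14
  Job 4: processing = 10, completes at 24
  Job 5: processing = 12, completes at 36
  Job 6: processing = 14, completes at 50
  Job 7: processing = 18, completes at 68
Sum of completion times = 198
Average completion time = 198/7 = 28.2857

28.2857


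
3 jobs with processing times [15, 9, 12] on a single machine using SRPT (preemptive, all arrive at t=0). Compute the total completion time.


Since all jobs arrive at t=0, SRPT equals SPT ordering.
SPT order: [9, 12, 15]
Completion times:
  Job 1: p=9, C=9
  Job 2: p=12, C=21
  Job 3: p=15, C=36
Total completion time = 9 + 21 + 36 = 66

66


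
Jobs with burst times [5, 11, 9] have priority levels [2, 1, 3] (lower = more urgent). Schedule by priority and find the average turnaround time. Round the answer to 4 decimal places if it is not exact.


Sort by priority (ascending = highest first):
Order: [(1, 11), (2, 5), (3, 9)]
Completion times:
  Priority 1, burst=11, C=11
  Priority 2, burst=5, C=16
  Priority 3, burst=9, C=25
Average turnaround = 52/3 = 17.3333

17.3333


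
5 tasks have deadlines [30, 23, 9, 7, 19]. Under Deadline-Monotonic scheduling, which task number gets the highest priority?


Sort tasks by relative deadline (ascending):
  Task 4: deadline = 7
  Task 3: deadline = 9
  Task 5: deadline = 19
  Task 2: deadline = 23
  Task 1: deadline = 30
Priority order (highest first): [4, 3, 5, 2, 1]
Highest priority task = 4

4


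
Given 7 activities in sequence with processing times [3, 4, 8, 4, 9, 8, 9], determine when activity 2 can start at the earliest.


Activity 2 starts after activities 1 through 1 complete.
Predecessor durations: [3]
ES = 3 = 3

3


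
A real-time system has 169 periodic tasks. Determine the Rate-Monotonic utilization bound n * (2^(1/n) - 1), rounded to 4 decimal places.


Compute 2^(1/169) = 1.0041098851
Subtract 1: 1.0041098851 - 1 = 0.0041098851
Multiply by n: 169 * 0.0041098851 = 0.6945705819
Round to 4 dp: 0.6946

0.6946


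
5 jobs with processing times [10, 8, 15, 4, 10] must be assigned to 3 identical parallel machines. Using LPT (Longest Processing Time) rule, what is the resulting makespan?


Sort jobs in decreasing order (LPT): [15, 10, 10, 8, 4]
Assign each job to the least loaded machine:
  Machine 1: jobs [15], load = 15
  Machine 2: jobs [10, 8], load = 18
  Machine 3: jobs [10, 4], load = 14
Makespan = max load = 18

18


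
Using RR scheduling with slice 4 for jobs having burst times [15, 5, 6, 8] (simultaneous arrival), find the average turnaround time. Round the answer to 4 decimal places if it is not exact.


Time quantum = 4
Execution trace:
  J1 runs 4 units, time = 4
  J2 runs 4 units, time = 8
  J3 runs 4 units, time = 12
  J4 runs 4 units, time = 16
  J1 runs 4 units, time = 20
  J2 runs 1 units, time = 21
  J3 runs 2 units, time = 23
  J4 runs 4 units, time = 27
  J1 runs 4 units, time = 31
  J1 runs 3 units, time = 34
Finish times: [34, 21, 23, 27]
Average turnaround = 105/4 = 26.25

26.25


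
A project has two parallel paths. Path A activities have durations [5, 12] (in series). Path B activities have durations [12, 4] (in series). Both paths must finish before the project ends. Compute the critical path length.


Path A total = 5 + 12 = 17
Path B total = 12 + 4 = 16
Critical path = longest path = max(17, 16) = 17

17


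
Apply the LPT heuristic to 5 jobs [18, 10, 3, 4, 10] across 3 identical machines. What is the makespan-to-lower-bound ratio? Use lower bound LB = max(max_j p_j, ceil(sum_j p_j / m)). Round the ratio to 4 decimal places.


LPT order: [18, 10, 10, 4, 3]
Machine loads after assignment: [18, 14, 13]
LPT makespan = 18
Lower bound = max(max_job, ceil(total/3)) = max(18, 15) = 18
Ratio = 18 / 18 = 1.0

1.0


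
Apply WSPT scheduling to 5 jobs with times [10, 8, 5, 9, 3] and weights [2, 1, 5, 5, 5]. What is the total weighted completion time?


Compute p/w ratios and sort ascending (WSPT): [(3, 5), (5, 5), (9, 5), (10, 2), (8, 1)]
Compute weighted completion times:
  Job (p=3,w=5): C=3, w*C=5*3=15
  Job (p=5,w=5): C=8, w*C=5*8=40
  Job (p=9,w=5): C=17, w*C=5*17=85
  Job (p=10,w=2): C=27, w*C=2*27=54
  Job (p=8,w=1): C=35, w*C=1*35=35
Total weighted completion time = 229

229


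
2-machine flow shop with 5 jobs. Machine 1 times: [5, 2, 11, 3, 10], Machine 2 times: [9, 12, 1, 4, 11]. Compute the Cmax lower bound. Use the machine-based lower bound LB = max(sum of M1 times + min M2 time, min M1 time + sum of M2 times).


LB1 = sum(M1 times) + min(M2 times) = 31 + 1 = 32
LB2 = min(M1 times) + sum(M2 times) = 2 + 37 = 39
Lower bound = max(LB1, LB2) = max(32, 39) = 39

39


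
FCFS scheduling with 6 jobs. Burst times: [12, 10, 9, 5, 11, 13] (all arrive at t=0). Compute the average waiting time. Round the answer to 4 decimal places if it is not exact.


FCFS order (as given): [12, 10, 9, 5, 11, 13]
Waiting times:
  Job 1: wait = 0
  Job 2: wait = 12
  Job 3: wait = 22
  Job 4: wait = 31
  Job 5: wait = 36
  Job 6: wait = 47
Sum of waiting times = 148
Average waiting time = 148/6 = 24.6667

24.6667


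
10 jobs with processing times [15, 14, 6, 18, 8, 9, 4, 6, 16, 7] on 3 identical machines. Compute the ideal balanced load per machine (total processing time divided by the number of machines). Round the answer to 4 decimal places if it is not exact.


Total processing time = 15 + 14 + 6 + 18 + 8 + 9 + 4 + 6 + 16 + 7 = 103
Number of machines = 3
Ideal balanced load = 103 / 3 = 34.3333

34.3333


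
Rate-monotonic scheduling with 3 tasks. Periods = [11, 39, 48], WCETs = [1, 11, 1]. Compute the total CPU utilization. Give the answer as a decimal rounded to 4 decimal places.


Compute individual utilizations (exact fractions):
  Task 1: C/T = 1/11 (approx. 0.0909)
  Task 2: C/T = 11/39 (approx. 0.2821)
  Task 3: C/T = 1/48 (approx. 0.0208)
Total utilization U = 1/11 + 11/39 + 1/48 = 901/2288
Rounded to 4 decimal places: U = 0.3938
RM (Liu & Layland) bound for 3 tasks = 0.779763; compare with U = 901/2288 (approx. 0.393794)
U <= bound, so schedulable by RM sufficient condition.

0.3938


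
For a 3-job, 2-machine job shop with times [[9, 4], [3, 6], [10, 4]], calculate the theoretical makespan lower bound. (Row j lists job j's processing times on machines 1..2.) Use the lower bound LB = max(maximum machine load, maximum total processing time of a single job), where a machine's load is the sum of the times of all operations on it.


Machine loads:
  Machine 1: 9 + 3 + 10 = 22
  Machine 2: 4 + 6 + 4 = 14
Max machine load = 22
Job totals:
  Job 1: 13
  Job 2: 9
  Job 3: 14
Max job total = 14
Lower bound = max(22, 14) = 22

22


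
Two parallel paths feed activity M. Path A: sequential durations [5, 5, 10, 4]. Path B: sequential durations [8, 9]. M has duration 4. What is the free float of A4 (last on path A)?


ES(A4) = sum of predecessors on chain A = 20
EF(A4) = ES + duration = 20 + 4 = 24
Successor of A4 is M. ES(M) = max(sum(A), sum(B)) = max(24, 17) = 24
Free float = ES(successor) - EF(current) = 24 - 24 = 0

0


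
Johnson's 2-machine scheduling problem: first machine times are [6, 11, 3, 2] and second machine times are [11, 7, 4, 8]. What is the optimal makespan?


Apply Johnson's rule:
  Group 1 (a <= b): [(4, 2, 8), (3, 3, 4), (1, 6, 11)]
  Group 2 (a > b): [(2, 11, 7)]
Optimal job order: [4, 3, 1, 2]
Schedule:
  Job 4: M1 done at 2, M2 done at 10
  Job 3: M1 done at 5, M2 done at 14
  Job 1: M1 done at 11, M2 done at 25
  Job 2: M1 done at 22, M2 done at 32
Makespan = 32

32


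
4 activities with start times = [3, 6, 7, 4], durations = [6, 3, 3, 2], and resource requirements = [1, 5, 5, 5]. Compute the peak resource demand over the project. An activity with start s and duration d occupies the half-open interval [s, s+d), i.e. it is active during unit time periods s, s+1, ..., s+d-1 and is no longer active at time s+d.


Each activity i is active on [start_i, start_i + duration_i).
Compute total resource usage per time slot:
  t=0: active resources = [], total = 0
  t=1: active resources = [], total = 0
  t=2: active resources = [], total = 0
  t=3: active resources = [1], total = 1
  t=4: active resources = [1, 5], total = 6
  t=5: active resources = [1, 5], total = 6
  t=6: active resources = [1, 5], total = 6
  t=7: active resources = [1, 5, 5], total = 11
  t=8: active resources = [1, 5, 5], total = 11
  t=9: active resources = [5], total = 5
Peak resource demand = 11

11


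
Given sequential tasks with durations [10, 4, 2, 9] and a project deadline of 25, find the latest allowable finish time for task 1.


LF(activity 1) = deadline - sum of successor durations
Successors: activities 2 through 4 with durations [4, 2, 9]
Sum of successor durations = 15
LF = 25 - 15 = 10

10


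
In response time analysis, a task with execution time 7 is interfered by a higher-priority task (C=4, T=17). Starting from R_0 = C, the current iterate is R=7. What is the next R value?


R_next = C + ceil(R_prev / T_hp) * C_hp
ceil(7 / 17) = ceil(0.4118) = 1
Interference = 1 * 4 = 4
R_next = 7 + 4 = 11

11


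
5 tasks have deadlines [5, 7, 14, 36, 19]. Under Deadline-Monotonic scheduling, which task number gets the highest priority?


Sort tasks by relative deadline (ascending):
  Task 1: deadline = 5
  Task 2: deadline = 7
  Task 3: deadline = 14
  Task 5: deadline = 19
  Task 4: deadline = 36
Priority order (highest first): [1, 2, 3, 5, 4]
Highest priority task = 1

1


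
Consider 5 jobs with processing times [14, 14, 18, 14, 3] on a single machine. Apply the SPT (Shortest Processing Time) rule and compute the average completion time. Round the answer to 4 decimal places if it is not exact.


Sort jobs by processing time (SPT order): [3, 14, 14, 14, 18]
Compute completion times sequentially:
  Job 1: processing = 3, completes at 3
  Job 2: processing = 14, completes at 17
  Job 3: processing = 14, completes at 31
  Job 4: processing = 14, completes at 45
  Job 5: processing = 18, completes at 63
Sum of completion times = 159
Average completion time = 159/5 = 31.8

31.8


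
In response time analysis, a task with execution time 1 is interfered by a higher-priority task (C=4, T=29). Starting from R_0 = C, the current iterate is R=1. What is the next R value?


R_next = C + ceil(R_prev / T_hp) * C_hp
ceil(1 / 29) = ceil(0.0345) = 1
Interference = 1 * 4 = 4
R_next = 1 + 4 = 5

5


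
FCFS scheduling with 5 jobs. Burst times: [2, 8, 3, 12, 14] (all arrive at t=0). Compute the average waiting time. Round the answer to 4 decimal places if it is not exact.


FCFS order (as given): [2, 8, 3, 12, 14]
Waiting times:
  Job 1: wait = 0
  Job 2: wait = 2
  Job 3: wait = 10
  Job 4: wait = 13
  Job 5: wait = 25
Sum of waiting times = 50
Average waiting time = 50/5 = 10.0

10.0


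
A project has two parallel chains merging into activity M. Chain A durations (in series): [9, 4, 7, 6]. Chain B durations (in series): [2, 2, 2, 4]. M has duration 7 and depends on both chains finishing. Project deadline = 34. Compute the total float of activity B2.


Forward pass: ES(B2) = sum of predecessors on chain B = 2
EF = ES + duration = 2 + 2 = 4
Backward pass: LF(M) = deadline = 34; LS(M) = 34 - 7 = 27
LF(B2) = LS(M) - sum(successors on chain B) = 27 - 6 = 21
LS = LF - duration = 21 - 2 = 19
Total float = LS - ES = 19 - 2 = 17

17


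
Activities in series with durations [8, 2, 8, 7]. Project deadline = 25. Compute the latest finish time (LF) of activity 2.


LF(activity 2) = deadline - sum of successor durations
Successors: activities 3 through 4 with durations [8, 7]
Sum of successor durations = 15
LF = 25 - 15 = 10

10


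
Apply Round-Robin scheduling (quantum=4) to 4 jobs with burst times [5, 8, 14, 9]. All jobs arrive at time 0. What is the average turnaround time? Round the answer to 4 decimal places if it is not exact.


Time quantum = 4
Execution trace:
  J1 runs 4 units, time = 4
  J2 runs 4 units, time = 8
  J3 runs 4 units, time = 12
  J4 runs 4 units, time = 16
  J1 runs 1 units, time = 17
  J2 runs 4 units, time = 21
  J3 runs 4 units, time = 25
  J4 runs 4 units, time = 29
  J3 runs 4 units, time = 33
  J4 runs 1 units, time = 34
  J3 runs 2 units, time = 36
Finish times: [17, 21, 36, 34]
Average turnaround = 108/4 = 27.0

27.0


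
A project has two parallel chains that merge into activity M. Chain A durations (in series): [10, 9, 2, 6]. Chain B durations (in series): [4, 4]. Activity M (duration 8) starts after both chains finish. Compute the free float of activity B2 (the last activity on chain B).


ES(B2) = sum of predecessors on chain B = 4
EF(B2) = ES + duration = 4 + 4 = 8
Successor of B2 is M. ES(M) = max(sum(A), sum(B)) = max(27, 8) = 27
Free float = ES(successor) - EF(current) = 27 - 8 = 19

19


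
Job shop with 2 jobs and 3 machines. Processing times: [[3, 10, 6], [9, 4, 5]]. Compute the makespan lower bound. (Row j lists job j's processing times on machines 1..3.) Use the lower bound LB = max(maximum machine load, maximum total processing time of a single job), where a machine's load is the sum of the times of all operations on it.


Machine loads:
  Machine 1: 3 + 9 = 12
  Machine 2: 10 + 4 = 14
  Machine 3: 6 + 5 = 11
Max machine load = 14
Job totals:
  Job 1: 19
  Job 2: 18
Max job total = 19
Lower bound = max(14, 19) = 19

19


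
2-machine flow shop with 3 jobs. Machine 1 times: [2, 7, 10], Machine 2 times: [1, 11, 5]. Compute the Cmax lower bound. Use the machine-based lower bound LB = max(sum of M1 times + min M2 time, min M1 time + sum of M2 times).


LB1 = sum(M1 times) + min(M2 times) = 19 + 1 = 20
LB2 = min(M1 times) + sum(M2 times) = 2 + 17 = 19
Lower bound = max(LB1, LB2) = max(20, 19) = 20

20


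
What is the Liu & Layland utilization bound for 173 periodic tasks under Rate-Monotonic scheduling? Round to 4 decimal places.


Compute 2^(1/173) = 1.0040146684
Subtract 1: 1.0040146684 - 1 = 0.0040146684
Multiply by n: 173 * 0.0040146684 = 0.6945376332
Round to 4 dp: 0.6945

0.6945


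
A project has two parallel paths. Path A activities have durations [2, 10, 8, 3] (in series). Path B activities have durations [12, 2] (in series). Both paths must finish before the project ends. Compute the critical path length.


Path A total = 2 + 10 + 8 + 3 = 23
Path B total = 12 + 2 = 14
Critical path = longest path = max(23, 14) = 23

23


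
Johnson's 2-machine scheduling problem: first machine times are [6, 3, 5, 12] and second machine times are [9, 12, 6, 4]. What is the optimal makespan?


Apply Johnson's rule:
  Group 1 (a <= b): [(2, 3, 12), (3, 5, 6), (1, 6, 9)]
  Group 2 (a > b): [(4, 12, 4)]
Optimal job order: [2, 3, 1, 4]
Schedule:
  Job 2: M1 done at 3, M2 done at 15
  Job 3: M1 done at 8, M2 done at 21
  Job 1: M1 done at 14, M2 done at 30
  Job 4: M1 done at 26, M2 done at 34
Makespan = 34

34


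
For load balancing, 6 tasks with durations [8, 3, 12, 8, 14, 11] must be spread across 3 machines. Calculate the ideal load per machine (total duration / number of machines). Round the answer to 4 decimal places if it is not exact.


Total processing time = 8 + 3 + 12 + 8 + 14 + 11 = 56
Number of machines = 3
Ideal balanced load = 56 / 3 = 18.6667

18.6667


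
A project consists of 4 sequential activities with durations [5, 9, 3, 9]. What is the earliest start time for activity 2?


Activity 2 starts after activities 1 through 1 complete.
Predecessor durations: [5]
ES = 5 = 5

5


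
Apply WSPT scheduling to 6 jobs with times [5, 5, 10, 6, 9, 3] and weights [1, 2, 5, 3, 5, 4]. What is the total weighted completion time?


Compute p/w ratios and sort ascending (WSPT): [(3, 4), (9, 5), (10, 5), (6, 3), (5, 2), (5, 1)]
Compute weighted completion times:
  Job (p=3,w=4): C=3, w*C=4*3=12
  Job (p=9,w=5): C=12, w*C=5*12=60
  Job (p=10,w=5): C=22, w*C=5*22=110
  Job (p=6,w=3): C=28, w*C=3*28=84
  Job (p=5,w=2): C=33, w*C=2*33=66
  Job (p=5,w=1): C=38, w*C=1*38=38
Total weighted completion time = 370

370


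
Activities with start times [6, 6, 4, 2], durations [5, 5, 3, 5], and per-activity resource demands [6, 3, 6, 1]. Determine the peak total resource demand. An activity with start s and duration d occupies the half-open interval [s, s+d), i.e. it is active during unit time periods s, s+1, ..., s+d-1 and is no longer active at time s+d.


Each activity i is active on [start_i, start_i + duration_i).
Compute total resource usage per time slot:
  t=0: active resources = [], total = 0
  t=1: active resources = [], total = 0
  t=2: active resources = [1], total = 1
  t=3: active resources = [1], total = 1
  t=4: active resources = [6, 1], total = 7
  t=5: active resources = [6, 1], total = 7
  t=6: active resources = [6, 3, 6, 1], total = 16
  t=7: active resources = [6, 3], total = 9
  t=8: active resources = [6, 3], total = 9
  t=9: active resources = [6, 3], total = 9
  t=10: active resources = [6, 3], total = 9
Peak resource demand = 16

16


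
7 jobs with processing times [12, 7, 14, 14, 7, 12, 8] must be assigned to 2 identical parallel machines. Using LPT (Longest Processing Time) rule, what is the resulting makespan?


Sort jobs in decreasing order (LPT): [14, 14, 12, 12, 8, 7, 7]
Assign each job to the least loaded machine:
  Machine 1: jobs [14, 12, 8], load = 34
  Machine 2: jobs [14, 12, 7, 7], load = 40
Makespan = max load = 40

40


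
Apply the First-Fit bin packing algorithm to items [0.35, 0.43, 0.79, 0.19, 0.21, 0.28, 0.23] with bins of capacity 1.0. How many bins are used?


Place items sequentially using First-Fit:
  Item 0.35 -> new Bin 1
  Item 0.43 -> Bin 1 (now 0.78)
  Item 0.79 -> new Bin 2
  Item 0.19 -> Bin 1 (now 0.97)
  Item 0.21 -> Bin 2 (now 1.0)
  Item 0.28 -> new Bin 3
  Item 0.23 -> Bin 3 (now 0.51)
Total bins used = 3

3


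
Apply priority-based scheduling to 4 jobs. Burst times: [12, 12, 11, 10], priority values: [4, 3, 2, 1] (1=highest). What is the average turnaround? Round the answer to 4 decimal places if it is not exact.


Sort by priority (ascending = highest first):
Order: [(1, 10), (2, 11), (3, 12), (4, 12)]
Completion times:
  Priority 1, burst=10, C=10
  Priority 2, burst=11, C=21
  Priority 3, burst=12, C=33
  Priority 4, burst=12, C=45
Average turnaround = 109/4 = 27.25

27.25
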